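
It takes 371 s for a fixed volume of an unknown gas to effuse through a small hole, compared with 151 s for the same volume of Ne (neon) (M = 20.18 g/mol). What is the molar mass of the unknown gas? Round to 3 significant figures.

122 g/mol

Since effusion rate ∝ 1/√M, t_X/t_Ne = √(M_X/M_Ne).
371/151 = 2.457 = √(M_X/20.18)
M_X = 20.18 × 2.457² = 20.18 × 6.037 = 122 g/mol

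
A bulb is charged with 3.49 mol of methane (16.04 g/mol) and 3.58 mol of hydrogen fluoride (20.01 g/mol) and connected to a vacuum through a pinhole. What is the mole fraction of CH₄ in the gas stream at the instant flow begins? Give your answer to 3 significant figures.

0.521

Rate_i ∝ x_i/√M_i (Graham's law weighted by mole fraction), so the effusate composition follows n_i/√M_i.
So x_CH₄ in the escaping gas = (n_CH₄/√M_CH₄) / Σ(n_i/√M_i)
= (3.49/√16.04) / (3.49/√16.04 + 3.58/√20.01) = 0.8714/(0.8714 + 0.8003) = 0.521.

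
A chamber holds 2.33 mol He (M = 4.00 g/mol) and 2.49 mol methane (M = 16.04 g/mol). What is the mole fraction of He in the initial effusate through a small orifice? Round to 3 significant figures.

The effusion rate of species i is ∝ p_i/√M_i ∝ n_i/√M_i.
x_He(eff) = (n_He/√M_He) / (n_He/√M_He + n_CH₄/√M_CH₄)
= (2.33/√4.00) / (2.33/√4.00 + 2.49/√16.04) = 1.165/(1.165 + 0.6217) = 0.652.

0.652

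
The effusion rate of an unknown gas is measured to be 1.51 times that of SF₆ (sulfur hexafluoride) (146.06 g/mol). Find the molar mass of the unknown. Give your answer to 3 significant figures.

Since effusion rate ∝ 1/√M, rate_X/rate_SF₆ = √(M_SF₆/M_X).
1.51 = √(146.06/M_X)
M_X = 146.06 / 1.51² = 146.06 / 2.280 = 64.1 g/mol

64.1 g/mol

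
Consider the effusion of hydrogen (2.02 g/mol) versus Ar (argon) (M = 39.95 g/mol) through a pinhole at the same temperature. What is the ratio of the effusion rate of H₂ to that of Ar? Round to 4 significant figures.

4.447

Graham's law gives rate_H₂/rate_Ar = √(M_Ar/M_H₂) = √(39.95/2.02) = √19.78 = 4.447.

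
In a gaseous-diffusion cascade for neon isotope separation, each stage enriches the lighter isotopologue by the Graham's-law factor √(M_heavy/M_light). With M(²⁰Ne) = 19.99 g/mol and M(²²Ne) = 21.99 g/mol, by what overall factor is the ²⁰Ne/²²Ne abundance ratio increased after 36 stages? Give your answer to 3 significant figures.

Each stage multiplies the ratio by α = √(21.99/19.99), so after 36 stages the overall factor is α^36 = (21.99/19.99)^(36/2).
= 1.10005^18 = 5.56.

5.56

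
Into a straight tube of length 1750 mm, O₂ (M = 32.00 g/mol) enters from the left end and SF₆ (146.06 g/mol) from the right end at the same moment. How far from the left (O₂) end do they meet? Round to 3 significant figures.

Graham's law gives d_O₂/d_SF₆ = rate_O₂/rate_SF₆ = √(M_SF₆/M_O₂) = √(146.06/32.00) = 2.136.
With d_O₂ + d_SF₆ = 1750 mm, d_SF₆ = 1750/(1 + 2.136) = 558.0 mm.
d_O₂ = 1750 − 558.0 = 1190 mm.

1190 mm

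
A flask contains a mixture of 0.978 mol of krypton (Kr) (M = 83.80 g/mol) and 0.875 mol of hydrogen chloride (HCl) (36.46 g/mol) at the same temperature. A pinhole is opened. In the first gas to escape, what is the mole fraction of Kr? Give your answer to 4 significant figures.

0.4244

The effusion rate of species i is ∝ p_i/√M_i ∝ n_i/√M_i.
So x_Kr in the escaping gas = (n_Kr/√M_Kr) / Σ(n_i/√M_i)
= (0.978/√83.80) / (0.978/√83.80 + 0.875/√36.46) = 0.1068/(0.1068 + 0.1449) = 0.4244.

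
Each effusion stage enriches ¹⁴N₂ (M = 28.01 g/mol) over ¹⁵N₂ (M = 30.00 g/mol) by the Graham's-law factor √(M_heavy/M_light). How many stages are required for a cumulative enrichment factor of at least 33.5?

Single-stage factor α = √(30.00/28.01), so ln α = ½ ln(1.07105) = 0.03432.
Need α^N ≥ 33.5 ⇒ N ≥ ln(33.5) / ln α = 3.512 / 0.03432 = 102.32.
Minimum whole number of stages: N = 103.

103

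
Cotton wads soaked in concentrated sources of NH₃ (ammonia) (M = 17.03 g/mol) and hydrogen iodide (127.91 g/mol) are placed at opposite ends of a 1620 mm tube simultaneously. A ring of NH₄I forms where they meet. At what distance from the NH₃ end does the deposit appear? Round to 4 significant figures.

Distances travelled in equal time are proportional to diffusion rates, so d_NH₃/d_HI = √(M_HI/M_NH₃) = √(127.91/17.03) = 2.741.
With d_NH₃ + d_HI = 1620 mm, d_HI = 1620/(1 + 2.741) = 433.1 mm.
d_NH₃ = 1620 − 433.1 = 1187 mm.

1187 mm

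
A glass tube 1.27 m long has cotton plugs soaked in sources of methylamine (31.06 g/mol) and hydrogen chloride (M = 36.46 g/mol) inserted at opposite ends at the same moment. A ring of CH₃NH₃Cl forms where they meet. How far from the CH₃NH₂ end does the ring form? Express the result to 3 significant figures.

Graham's law gives d_CH₃NH₂/d_HCl = rate_CH₃NH₂/rate_HCl = √(M_HCl/M_CH₃NH₂) = √(36.46/31.06) = 1.083.
With d_CH₃NH₂ + d_HCl = 1.27 m, d_HCl = 1.27/(1 + 1.083) = 0.6096 m.
d_CH₃NH₂ = 1.27 − 0.6096 = 0.660 m.

0.660 m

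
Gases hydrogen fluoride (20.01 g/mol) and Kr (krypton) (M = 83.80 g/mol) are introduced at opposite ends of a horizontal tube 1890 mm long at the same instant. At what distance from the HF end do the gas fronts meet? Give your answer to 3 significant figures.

1270 mm

The fronts meet when d_HF + d_Kr = L with d_HF/d_Kr = √(M_Kr/M_HF) (Graham's law). Here √(M_Kr/M_HF) = √(83.80/20.01) = 2.046.
With d_HF + d_Kr = 1890 mm, d_Kr = 1890/(1 + 2.046) = 620.4 mm.
d_HF = 1890 − 620.4 = 1270 mm.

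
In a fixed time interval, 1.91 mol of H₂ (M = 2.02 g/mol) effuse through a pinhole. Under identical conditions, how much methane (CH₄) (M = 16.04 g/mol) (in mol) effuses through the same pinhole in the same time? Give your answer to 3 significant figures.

0.678 mol

By Graham's law, rate_CH₄/rate_H₂ = √(M_H₂/M_CH₄) = √(2.02/16.04) = √0.1259 = 0.3549.
So the amount for CH₄ is 1.91 × 0.3549 = 0.678 mol.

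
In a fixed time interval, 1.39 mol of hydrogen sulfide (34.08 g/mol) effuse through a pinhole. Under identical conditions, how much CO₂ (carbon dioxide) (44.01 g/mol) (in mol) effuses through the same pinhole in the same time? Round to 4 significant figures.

Since effusion rate ∝ 1/√M, rate_CO₂/rate_H₂S = √(M_H₂S/M_CO₂) = √(34.08/44.01) = √0.7744 = 0.8800.
So the amount for CO₂ is 1.39 × 0.8800 = 1.223 mol.

1.223 mol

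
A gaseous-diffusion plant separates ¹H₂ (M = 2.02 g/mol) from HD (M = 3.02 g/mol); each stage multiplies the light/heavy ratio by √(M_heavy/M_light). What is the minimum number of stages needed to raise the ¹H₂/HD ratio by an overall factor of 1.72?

With α = √(3.02/2.02) per stage, ln α = ½ ln(1.49505) = 0.2011.
Need α^N ≥ 1.72 ⇒ N ≥ ln(1.72) / ln α = 0.5423 / 0.2011 = 2.70.
Rounding up, N = 3 stages.

3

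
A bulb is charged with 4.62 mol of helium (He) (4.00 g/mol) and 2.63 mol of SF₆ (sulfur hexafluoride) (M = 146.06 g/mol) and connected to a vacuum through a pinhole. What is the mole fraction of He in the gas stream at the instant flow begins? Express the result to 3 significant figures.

The effusion rate of species i is ∝ p_i/√M_i ∝ n_i/√M_i.
x_He(eff) = (n_He/√M_He) / (n_He/√M_He + n_SF₆/√M_SF₆)
= (4.62/√4.00) / (4.62/√4.00 + 2.63/√146.06) = 2.310/(2.310 + 0.2176) = 0.914.

0.914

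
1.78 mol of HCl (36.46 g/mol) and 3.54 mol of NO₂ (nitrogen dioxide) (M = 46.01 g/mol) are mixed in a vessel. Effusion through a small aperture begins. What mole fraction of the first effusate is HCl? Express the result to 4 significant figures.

0.3610

Each component's effusion rate ∝ (its partial pressure)·(1/√M) ∝ n_i/√M_i.
So x_HCl in the escaping gas = (n_HCl/√M_HCl) / Σ(n_i/√M_i)
= (1.78/√36.46) / (1.78/√36.46 + 3.54/√46.01) = 0.2948/(0.2948 + 0.5219) = 0.3610.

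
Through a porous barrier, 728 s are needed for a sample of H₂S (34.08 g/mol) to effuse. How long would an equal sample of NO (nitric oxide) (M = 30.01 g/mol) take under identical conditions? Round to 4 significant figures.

683.1 s

Since effusion rate ∝ 1/√M, t_NO/t_H₂S = √(M_NO/M_H₂S) = √(30.01/34.08) = √0.8806 = 0.9384.
So the time for NO is 728 × 0.9384 = 683.1 s.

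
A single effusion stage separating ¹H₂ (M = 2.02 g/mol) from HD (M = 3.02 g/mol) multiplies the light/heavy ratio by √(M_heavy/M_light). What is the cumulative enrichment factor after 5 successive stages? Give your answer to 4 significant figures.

2.733

The single-stage factor is √(M_heavy/M_light), so 5 stages give [√(3.02/2.02)]^5 = (3.02/2.02)^(5/2).
= 1.49505^(5/2) = 2.733.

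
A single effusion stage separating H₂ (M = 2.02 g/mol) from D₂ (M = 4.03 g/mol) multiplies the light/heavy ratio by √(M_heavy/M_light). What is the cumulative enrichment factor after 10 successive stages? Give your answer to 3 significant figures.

31.6

The single-stage factor is √(M_heavy/M_light), so 10 stages give [√(4.03/2.02)]^10 = (4.03/2.02)^(10/2).
= 1.99505^5 = 31.6.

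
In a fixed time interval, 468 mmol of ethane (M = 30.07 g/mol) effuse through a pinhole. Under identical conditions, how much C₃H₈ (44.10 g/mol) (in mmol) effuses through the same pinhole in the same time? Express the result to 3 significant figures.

386 mmol

Graham's law gives rate_C₃H₈/rate_C₂H₆ = √(M_C₂H₆/M_C₃H₈) = √(30.07/44.10) = √0.6819 = 0.8257.
So the amount for C₃H₈ is 468 × 0.8257 = 386 mmol.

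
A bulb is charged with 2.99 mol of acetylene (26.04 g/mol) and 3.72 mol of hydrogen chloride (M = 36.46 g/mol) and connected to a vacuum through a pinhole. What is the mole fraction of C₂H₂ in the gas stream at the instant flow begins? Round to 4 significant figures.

The effusion rate of species i is ∝ p_i/√M_i ∝ n_i/√M_i.
So x_C₂H₂ in the escaping gas = (n_C₂H₂/√M_C₂H₂) / Σ(n_i/√M_i)
= (2.99/√26.04) / (2.99/√26.04 + 3.72/√36.46) = 0.5859/(0.5859 + 0.6161) = 0.4875.

0.4875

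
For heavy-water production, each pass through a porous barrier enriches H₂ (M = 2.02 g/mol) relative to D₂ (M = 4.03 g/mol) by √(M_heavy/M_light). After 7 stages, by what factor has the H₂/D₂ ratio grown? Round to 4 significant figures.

After 7 stages the ratio has grown by (√(4.03/2.02))^7 = (4.03/2.02)^(7/2).
= 1.99505^(7/2) = 11.22.

11.22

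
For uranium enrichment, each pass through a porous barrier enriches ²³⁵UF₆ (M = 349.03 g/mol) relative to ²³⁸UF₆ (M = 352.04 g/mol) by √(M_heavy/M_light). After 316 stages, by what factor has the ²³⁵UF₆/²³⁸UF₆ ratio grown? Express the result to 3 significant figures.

3.88

Each stage multiplies the ratio by α = √(352.04/349.03), so after 316 stages the overall factor is α^316 = (352.04/349.03)^(316/2).
= 1.00862^158 = 3.88.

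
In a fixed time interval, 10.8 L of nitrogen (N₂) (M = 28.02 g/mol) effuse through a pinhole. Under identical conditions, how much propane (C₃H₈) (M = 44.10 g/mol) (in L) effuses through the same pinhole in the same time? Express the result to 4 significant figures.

Since effusion rate ∝ 1/√M, rate_C₃H₈/rate_N₂ = √(M_N₂/M_C₃H₈) = √(28.02/44.10) = √0.6354 = 0.7971.
So the volume for C₃H₈ is 10.8 × 0.7971 = 8.609 L.

8.609 L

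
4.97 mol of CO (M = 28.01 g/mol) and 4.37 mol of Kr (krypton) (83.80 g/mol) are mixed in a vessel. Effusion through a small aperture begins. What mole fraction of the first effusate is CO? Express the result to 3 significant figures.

The effusion rate of species i is ∝ p_i/√M_i ∝ n_i/√M_i.
So x_CO in the escaping gas = (n_CO/√M_CO) / Σ(n_i/√M_i)
= (4.97/√28.01) / (4.97/√28.01 + 4.37/√83.80) = 0.9391/(0.9391 + 0.4774) = 0.663.

0.663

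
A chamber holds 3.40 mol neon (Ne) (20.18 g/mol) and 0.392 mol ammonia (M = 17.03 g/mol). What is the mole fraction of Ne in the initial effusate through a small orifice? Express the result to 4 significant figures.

Rate_i ∝ x_i/√M_i (Graham's law weighted by mole fraction), so the effusate composition follows n_i/√M_i.
So x_Ne in the escaping gas = (n_Ne/√M_Ne) / Σ(n_i/√M_i)
= (3.40/√20.18) / (3.40/√20.18 + 0.392/√17.03) = 0.7569/(0.7569 + 0.09499) = 0.8885.

0.8885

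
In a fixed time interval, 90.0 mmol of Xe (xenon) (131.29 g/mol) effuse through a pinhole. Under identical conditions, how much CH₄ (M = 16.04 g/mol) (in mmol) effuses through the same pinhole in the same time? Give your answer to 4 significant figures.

257.5 mmol

From Graham's law, rate_CH₄/rate_Xe = √(M_Xe/M_CH₄) = √(131.29/16.04) = √8.185 = 2.861.
So the amount for CH₄ is 90.0 × 2.861 = 257.5 mmol.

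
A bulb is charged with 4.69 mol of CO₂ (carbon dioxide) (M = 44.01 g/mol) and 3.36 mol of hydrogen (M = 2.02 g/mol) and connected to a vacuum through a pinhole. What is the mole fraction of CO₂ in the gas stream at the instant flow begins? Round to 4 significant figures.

The effusion rate of species i is ∝ p_i/√M_i ∝ n_i/√M_i.
Mole fraction of CO₂ in the effusate = (n_CO₂/√M_CO₂) / (n_CO₂/√M_CO₂ + n_H₂/√M_H₂)
= (4.69/√44.01) / (4.69/√44.01 + 3.36/√2.02) = 0.7070/(0.7070 + 2.364) = 0.2302.

0.2302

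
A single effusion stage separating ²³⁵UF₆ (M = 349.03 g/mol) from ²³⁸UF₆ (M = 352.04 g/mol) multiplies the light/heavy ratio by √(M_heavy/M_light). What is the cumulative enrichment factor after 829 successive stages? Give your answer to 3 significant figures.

35.1

The single-stage factor is √(M_heavy/M_light), so 829 stages give [√(352.04/349.03)]^829 = (352.04/349.03)^(829/2).
= 1.00862^(829/2) = 35.1.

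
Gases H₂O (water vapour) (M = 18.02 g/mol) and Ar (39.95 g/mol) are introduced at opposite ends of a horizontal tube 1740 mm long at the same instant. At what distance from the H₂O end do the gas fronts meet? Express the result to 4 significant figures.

1041 mm

In equal time, each gas travels a distance ∝ its rate ∝ 1/√M, so d_H₂O/d_Ar = √(M_Ar/M_H₂O) = √(39.95/18.02) = 1.489.
With d_H₂O + d_Ar = 1740 mm, d_Ar = 1740/(1 + 1.489) = 699.1 mm.
d_H₂O = 1740 − 699.1 = 1041 mm.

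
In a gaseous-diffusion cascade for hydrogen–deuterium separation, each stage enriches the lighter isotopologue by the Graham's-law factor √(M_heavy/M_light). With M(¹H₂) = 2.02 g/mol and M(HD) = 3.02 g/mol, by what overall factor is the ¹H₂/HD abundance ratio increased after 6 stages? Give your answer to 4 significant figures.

After 6 stages the ratio has grown by (√(3.02/2.02))^6 = (3.02/2.02)^(6/2).
= 1.49505^3 = 3.342.

3.342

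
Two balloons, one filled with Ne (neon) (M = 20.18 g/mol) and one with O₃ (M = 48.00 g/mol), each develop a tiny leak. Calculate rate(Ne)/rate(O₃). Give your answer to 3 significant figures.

1.54

Using Graham's law: rate_Ne/rate_O₃ = √(M_O₃/M_Ne) = √(48.00/20.18) = √2.379 = 1.54.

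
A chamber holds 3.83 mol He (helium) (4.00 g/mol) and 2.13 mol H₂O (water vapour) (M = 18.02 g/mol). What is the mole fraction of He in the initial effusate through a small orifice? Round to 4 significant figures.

Effusion rate of each component ∝ n_i/√M_i (partial pressure × 1/√M).
Mole fraction of He in the effusate = (n_He/√M_He) / (n_He/√M_He + n_H₂O/√M_H₂O)
= (3.83/√4.00) / (3.83/√4.00 + 2.13/√18.02) = 1.915/(1.915 + 0.5018) = 0.7924.

0.7924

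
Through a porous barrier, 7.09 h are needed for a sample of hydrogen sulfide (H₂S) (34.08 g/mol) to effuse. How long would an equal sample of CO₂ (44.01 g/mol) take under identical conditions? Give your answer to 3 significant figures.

Using Graham's law: t_CO₂/t_H₂S = √(M_CO₂/M_H₂S) = √(44.01/34.08) = √1.291 = 1.136.
So the time for CO₂ is 7.09 × 1.136 = 8.06 h.

8.06 h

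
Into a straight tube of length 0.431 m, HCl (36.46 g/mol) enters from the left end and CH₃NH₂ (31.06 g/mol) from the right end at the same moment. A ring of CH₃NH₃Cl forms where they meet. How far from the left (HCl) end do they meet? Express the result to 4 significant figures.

In equal time, each gas travels a distance ∝ its rate ∝ 1/√M, so d_HCl/d_CH₃NH₂ = √(M_CH₃NH₂/M_HCl) = √(31.06/36.46) = 0.9230.
With d_HCl + d_CH₃NH₂ = 0.431 m, d_CH₃NH₂ = 0.431/(1 + 0.9230) = 0.2241 m.
d_HCl = 0.431 − 0.2241 = 0.2069 m.

0.2069 m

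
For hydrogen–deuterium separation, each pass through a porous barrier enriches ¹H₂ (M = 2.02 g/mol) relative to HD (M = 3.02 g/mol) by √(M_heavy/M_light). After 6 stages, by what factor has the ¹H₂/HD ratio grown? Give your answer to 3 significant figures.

Each stage multiplies the ratio by α = √(3.02/2.02), so after 6 stages the overall factor is α^6 = (3.02/2.02)^(6/2).
= 1.49505^3 = 3.34.

3.34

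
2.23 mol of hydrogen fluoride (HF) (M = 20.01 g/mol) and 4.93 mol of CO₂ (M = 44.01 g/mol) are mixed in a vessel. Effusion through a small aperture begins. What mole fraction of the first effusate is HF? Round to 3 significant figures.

Effusion rate of each component ∝ n_i/√M_i (partial pressure × 1/√M).
So x_HF in the escaping gas = (n_HF/√M_HF) / Σ(n_i/√M_i)
= (2.23/√20.01) / (2.23/√20.01 + 4.93/√44.01) = 0.4985/(0.4985 + 0.7431) = 0.401.

0.401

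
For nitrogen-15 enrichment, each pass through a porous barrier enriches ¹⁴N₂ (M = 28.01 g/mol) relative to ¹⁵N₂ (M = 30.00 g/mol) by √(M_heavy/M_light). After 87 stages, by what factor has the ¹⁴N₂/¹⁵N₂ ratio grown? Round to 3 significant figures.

19.8

The single-stage factor is √(M_heavy/M_light), so 87 stages give [√(30.00/28.01)]^87 = (30.00/28.01)^(87/2).
= 1.07105^(87/2) = 19.8.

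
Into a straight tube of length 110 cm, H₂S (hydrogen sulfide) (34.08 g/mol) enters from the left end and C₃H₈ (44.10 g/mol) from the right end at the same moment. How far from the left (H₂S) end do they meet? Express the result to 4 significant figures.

The fronts meet when d_H₂S + d_C₃H₈ = L with d_H₂S/d_C₃H₈ = √(M_C₃H₈/M_H₂S) (Graham's law). Here √(M_C₃H₈/M_H₂S) = √(44.10/34.08) = 1.138.
With d_H₂S + d_C₃H₈ = 110 cm, d_C₃H₈ = 110/(1 + 1.138) = 51.46 cm.
d_H₂S = 110 − 51.46 = 58.54 cm.

58.54 cm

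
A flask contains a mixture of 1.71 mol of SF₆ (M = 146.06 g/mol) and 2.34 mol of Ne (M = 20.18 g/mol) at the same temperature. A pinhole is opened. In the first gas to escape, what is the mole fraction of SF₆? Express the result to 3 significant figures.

Rate_i ∝ x_i/√M_i (Graham's law weighted by mole fraction), so the effusate composition follows n_i/√M_i.
So x_SF₆ in the escaping gas = (n_SF₆/√M_SF₆) / Σ(n_i/√M_i)
= (1.71/√146.06) / (1.71/√146.06 + 2.34/√20.18) = 0.1415/(0.1415 + 0.5209) = 0.214.

0.214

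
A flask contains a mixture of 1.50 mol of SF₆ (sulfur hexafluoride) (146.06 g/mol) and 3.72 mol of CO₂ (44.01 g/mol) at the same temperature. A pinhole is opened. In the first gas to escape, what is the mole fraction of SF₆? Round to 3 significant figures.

0.181

Effusion rate of each component ∝ n_i/√M_i (partial pressure × 1/√M).
x_SF₆(eff) = (n_SF₆/√M_SF₆) / (n_SF₆/√M_SF₆ + n_CO₂/√M_CO₂)
= (1.50/√146.06) / (1.50/√146.06 + 3.72/√44.01) = 0.1241/(0.1241 + 0.5607) = 0.181.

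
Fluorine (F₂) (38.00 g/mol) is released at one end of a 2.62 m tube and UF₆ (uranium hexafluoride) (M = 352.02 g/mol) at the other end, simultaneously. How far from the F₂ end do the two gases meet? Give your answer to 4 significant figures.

1.972 m

In equal time, each gas travels a distance ∝ its rate ∝ 1/√M, so d_F₂/d_UF₆ = √(M_UF₆/M_F₂) = √(352.02/38.00) = 3.044.
With d_F₂ + d_UF₆ = 2.62 m, d_UF₆ = 2.62/(1 + 3.044) = 0.6479 m.
d_F₂ = 2.62 − 0.6479 = 1.972 m.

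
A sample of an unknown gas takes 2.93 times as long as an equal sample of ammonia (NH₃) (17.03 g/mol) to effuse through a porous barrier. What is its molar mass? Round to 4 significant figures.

Using Graham's law: t_X/t_NH₃ = √(M_X/M_NH₃).
2.93 = √(M_X/17.03)
M_X = 17.03 × 2.93² = 17.03 × 8.585 = 146.2 g/mol

146.2 g/mol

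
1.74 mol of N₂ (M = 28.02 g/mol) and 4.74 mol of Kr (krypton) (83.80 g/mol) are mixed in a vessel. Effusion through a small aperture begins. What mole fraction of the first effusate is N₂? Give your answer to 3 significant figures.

The effusion rate of species i is ∝ p_i/√M_i ∝ n_i/√M_i.
Mole fraction of N₂ in the effusate = (n_N₂/√M_N₂) / (n_N₂/√M_N₂ + n_Kr/√M_Kr)
= (1.74/√28.02) / (1.74/√28.02 + 4.74/√83.80) = 0.3287/(0.3287 + 0.5178) = 0.388.

0.388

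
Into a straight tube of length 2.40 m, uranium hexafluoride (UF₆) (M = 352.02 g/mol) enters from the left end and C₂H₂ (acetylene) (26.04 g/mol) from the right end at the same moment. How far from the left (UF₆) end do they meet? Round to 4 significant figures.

Graham's law gives d_UF₆/d_C₂H₂ = rate_UF₆/rate_C₂H₂ = √(M_C₂H₂/M_UF₆) = √(26.04/352.02) = 0.2720.
With d_UF₆ + d_C₂H₂ = 2.40 m, d_C₂H₂ = 2.40/(1 + 0.2720) = 1.887 m.
d_UF₆ = 2.40 − 1.887 = 0.5132 m.

0.5132 m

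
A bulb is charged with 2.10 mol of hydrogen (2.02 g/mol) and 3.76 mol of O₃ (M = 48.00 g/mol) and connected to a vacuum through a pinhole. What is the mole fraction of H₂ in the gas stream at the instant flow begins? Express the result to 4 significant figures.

Each component's effusion rate ∝ (its partial pressure)·(1/√M) ∝ n_i/√M_i.
x_H₂(eff) = (n_H₂/√M_H₂) / (n_H₂/√M_H₂ + n_O₃/√M_O₃)
= (2.10/√2.02) / (2.10/√2.02 + 3.76/√48.00) = 1.478/(1.478 + 0.5427) = 0.7314.

0.7314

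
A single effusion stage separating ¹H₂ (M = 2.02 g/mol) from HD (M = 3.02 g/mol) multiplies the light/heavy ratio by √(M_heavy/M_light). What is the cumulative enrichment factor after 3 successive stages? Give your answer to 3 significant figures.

1.83

After 3 stages the ratio has grown by (√(3.02/2.02))^3 = (3.02/2.02)^(3/2).
= 1.49505^(3/2) = 1.83.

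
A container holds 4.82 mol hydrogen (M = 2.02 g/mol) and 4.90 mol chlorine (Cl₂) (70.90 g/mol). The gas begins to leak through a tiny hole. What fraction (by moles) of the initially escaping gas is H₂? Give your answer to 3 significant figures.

0.854

Effusion rate of each component ∝ n_i/√M_i (partial pressure × 1/√M).
So x_H₂ in the escaping gas = (n_H₂/√M_H₂) / Σ(n_i/√M_i)
= (4.82/√2.02) / (4.82/√2.02 + 4.90/√70.90) = 3.391/(3.391 + 0.5819) = 0.854.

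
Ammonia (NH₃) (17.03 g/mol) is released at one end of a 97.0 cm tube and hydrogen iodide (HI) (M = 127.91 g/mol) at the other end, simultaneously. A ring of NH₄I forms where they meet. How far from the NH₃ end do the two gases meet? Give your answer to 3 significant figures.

71.1 cm

Distances travelled in equal time are proportional to diffusion rates, so d_NH₃/d_HI = √(M_HI/M_NH₃) = √(127.91/17.03) = 2.741.
With d_NH₃ + d_HI = 97.0 cm, d_HI = 97.0/(1 + 2.741) = 25.93 cm.
d_NH₃ = 97.0 − 25.93 = 71.1 cm.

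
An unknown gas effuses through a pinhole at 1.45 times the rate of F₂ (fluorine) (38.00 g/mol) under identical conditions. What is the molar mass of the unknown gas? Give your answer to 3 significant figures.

Using Graham's law: rate_X/rate_F₂ = √(M_F₂/M_X).
1.45 = √(38.00/M_X)
M_X = 38.00 / 1.45² = 38.00 / 2.103 = 18.1 g/mol

18.1 g/mol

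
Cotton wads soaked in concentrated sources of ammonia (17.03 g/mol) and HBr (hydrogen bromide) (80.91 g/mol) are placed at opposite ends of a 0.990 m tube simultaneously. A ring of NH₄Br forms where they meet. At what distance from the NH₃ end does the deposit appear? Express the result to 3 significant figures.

0.679 m

Distances travelled in equal time are proportional to diffusion rates, so d_NH₃/d_HBr = √(M_HBr/M_NH₃) = √(80.91/17.03) = 2.180.
With d_NH₃ + d_HBr = 0.990 m, d_HBr = 0.990/(1 + 2.180) = 0.3114 m.
d_NH₃ = 0.990 − 0.3114 = 0.679 m.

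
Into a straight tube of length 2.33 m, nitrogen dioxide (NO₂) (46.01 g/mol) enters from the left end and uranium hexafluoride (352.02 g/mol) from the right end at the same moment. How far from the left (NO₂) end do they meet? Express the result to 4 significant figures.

The fronts meet when d_NO₂ + d_UF₆ = L with d_NO₂/d_UF₆ = √(M_UF₆/M_NO₂) (Graham's law). Here √(M_UF₆/M_NO₂) = √(352.02/46.01) = 2.766.
With d_NO₂ + d_UF₆ = 2.33 m, d_UF₆ = 2.33/(1 + 2.766) = 0.6187 m.
d_NO₂ = 2.33 − 0.6187 = 1.711 m.

1.711 m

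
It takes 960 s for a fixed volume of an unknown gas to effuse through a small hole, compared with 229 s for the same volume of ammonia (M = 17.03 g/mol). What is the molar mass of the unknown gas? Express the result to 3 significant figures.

By Graham's law, t_X/t_NH₃ = √(M_X/M_NH₃).
960/229 = 4.192 = √(M_X/17.03)
M_X = 17.03 × 4.192² = 17.03 × 17.57 = 299 g/mol

299 g/mol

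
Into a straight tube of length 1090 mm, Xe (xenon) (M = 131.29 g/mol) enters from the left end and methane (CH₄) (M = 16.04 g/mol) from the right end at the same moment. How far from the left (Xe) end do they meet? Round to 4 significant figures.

The fronts meet when d_Xe + d_CH₄ = L with d_Xe/d_CH₄ = √(M_CH₄/M_Xe) (Graham's law). Here √(M_CH₄/M_Xe) = √(16.04/131.29) = 0.3495.
With d_Xe + d_CH₄ = 1090 mm, d_CH₄ = 1090/(1 + 0.3495) = 807.7 mm.
d_Xe = 1090 − 807.7 = 282.3 mm.

282.3 mm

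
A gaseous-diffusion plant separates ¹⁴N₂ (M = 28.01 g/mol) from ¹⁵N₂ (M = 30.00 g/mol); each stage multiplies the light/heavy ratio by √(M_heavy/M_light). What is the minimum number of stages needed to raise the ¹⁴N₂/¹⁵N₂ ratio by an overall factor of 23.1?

92

Per stage α = (30.00/28.01)^(1/2) = 1.07105^0.5, giving ln α = 0.03432.
Need α^N ≥ 23.1 ⇒ N ≥ ln(23.1) / ln α = 3.140 / 0.03432 = 91.49.
So at least 92 stages are needed.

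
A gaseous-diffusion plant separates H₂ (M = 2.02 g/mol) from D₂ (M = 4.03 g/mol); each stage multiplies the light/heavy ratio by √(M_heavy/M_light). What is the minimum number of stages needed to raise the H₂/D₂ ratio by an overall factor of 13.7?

8

With α = √(4.03/2.02) per stage, ln α = ½ ln(1.99505) = 0.3453.
Need α^N ≥ 13.7 ⇒ N ≥ ln(13.7) / ln α = 2.617 / 0.3453 = 7.58.
Minimum whole number of stages: N = 8.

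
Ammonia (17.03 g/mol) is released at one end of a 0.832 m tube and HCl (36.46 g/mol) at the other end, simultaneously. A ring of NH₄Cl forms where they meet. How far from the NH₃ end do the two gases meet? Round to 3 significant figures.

Graham's law gives d_NH₃/d_HCl = rate_NH₃/rate_HCl = √(M_HCl/M_NH₃) = √(36.46/17.03) = 1.463.
With d_NH₃ + d_HCl = 0.832 m, d_HCl = 0.832/(1 + 1.463) = 0.3378 m.
d_NH₃ = 0.832 − 0.3378 = 0.494 m.

0.494 m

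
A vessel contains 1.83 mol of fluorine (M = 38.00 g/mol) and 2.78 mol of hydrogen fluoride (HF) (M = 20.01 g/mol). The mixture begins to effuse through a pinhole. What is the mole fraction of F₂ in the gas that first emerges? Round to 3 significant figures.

Each component's effusion rate ∝ (its partial pressure)·(1/√M) ∝ n_i/√M_i.
x_F₂(eff) = (n_F₂/√M_F₂) / (n_F₂/√M_F₂ + n_HF/√M_HF)
= (1.83/√38.00) / (1.83/√38.00 + 2.78/√20.01) = 0.2969/(0.2969 + 0.6215) = 0.323.

0.323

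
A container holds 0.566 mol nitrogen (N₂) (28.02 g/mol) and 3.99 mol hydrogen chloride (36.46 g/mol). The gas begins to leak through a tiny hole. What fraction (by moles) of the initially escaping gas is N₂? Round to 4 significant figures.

Effusion rate of each component ∝ n_i/√M_i (partial pressure × 1/√M).
Mole fraction of N₂ in the effusate = (n_N₂/√M_N₂) / (n_N₂/√M_N₂ + n_HCl/√M_HCl)
= (0.566/√28.02) / (0.566/√28.02 + 3.99/√36.46) = 0.1069/(0.1069 + 0.6608) = 0.1393.

0.1393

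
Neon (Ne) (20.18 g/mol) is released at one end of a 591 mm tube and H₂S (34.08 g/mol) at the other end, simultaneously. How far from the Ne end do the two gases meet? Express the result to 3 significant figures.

In equal time, each gas travels a distance ∝ its rate ∝ 1/√M, so d_Ne/d_H₂S = √(M_H₂S/M_Ne) = √(34.08/20.18) = 1.300.
With d_Ne + d_H₂S = 591 mm, d_H₂S = 591/(1 + 1.300) = 257.0 mm.
d_Ne = 591 − 257.0 = 334 mm.

334 mm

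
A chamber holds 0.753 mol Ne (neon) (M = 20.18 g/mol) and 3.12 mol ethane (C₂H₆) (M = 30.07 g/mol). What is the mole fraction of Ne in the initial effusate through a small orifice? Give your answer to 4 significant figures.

Rate_i ∝ x_i/√M_i (Graham's law weighted by mole fraction), so the effusate composition follows n_i/√M_i.
x_Ne(eff) = (n_Ne/√M_Ne) / (n_Ne/√M_Ne + n_C₂H₆/√M_C₂H₆)
= (0.753/√20.18) / (0.753/√20.18 + 3.12/√30.07) = 0.1676/(0.1676 + 0.5690) = 0.2276.

0.2276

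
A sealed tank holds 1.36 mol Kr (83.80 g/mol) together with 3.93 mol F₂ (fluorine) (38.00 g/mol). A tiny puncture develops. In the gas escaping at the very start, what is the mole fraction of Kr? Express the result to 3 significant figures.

The effusion rate of species i is ∝ p_i/√M_i ∝ n_i/√M_i.
So x_Kr in the escaping gas = (n_Kr/√M_Kr) / Σ(n_i/√M_i)
= (1.36/√83.80) / (1.36/√83.80 + 3.93/√38.00) = 0.1486/(0.1486 + 0.6375) = 0.189.

0.189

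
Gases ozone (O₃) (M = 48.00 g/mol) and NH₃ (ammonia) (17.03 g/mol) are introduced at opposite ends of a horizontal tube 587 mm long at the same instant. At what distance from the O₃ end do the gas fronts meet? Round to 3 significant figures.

Distances travelled in equal time are proportional to diffusion rates, so d_O₃/d_NH₃ = √(M_NH₃/M_O₃) = √(17.03/48.00) = 0.5956.
With d_O₃ + d_NH₃ = 587 mm, d_NH₃ = 587/(1 + 0.5956) = 367.9 mm.
d_O₃ = 587 − 367.9 = 219 mm.

219 mm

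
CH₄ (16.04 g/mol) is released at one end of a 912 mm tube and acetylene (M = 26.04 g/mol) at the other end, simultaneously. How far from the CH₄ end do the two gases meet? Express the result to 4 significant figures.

511.0 mm

The fronts meet when d_CH₄ + d_C₂H₂ = L with d_CH₄/d_C₂H₂ = √(M_C₂H₂/M_CH₄) (Graham's law). Here √(M_C₂H₂/M_CH₄) = √(26.04/16.04) = 1.274.
With d_CH₄ + d_C₂H₂ = 912 mm, d_C₂H₂ = 912/(1 + 1.274) = 401.0 mm.
d_CH₄ = 912 − 401.0 = 511.0 mm.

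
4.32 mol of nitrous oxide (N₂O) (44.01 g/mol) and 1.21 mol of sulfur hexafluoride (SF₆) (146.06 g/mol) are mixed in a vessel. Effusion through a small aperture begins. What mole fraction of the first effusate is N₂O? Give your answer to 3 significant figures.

The effusion rate of species i is ∝ p_i/√M_i ∝ n_i/√M_i.
Mole fraction of N₂O in the effusate = (n_N₂O/√M_N₂O) / (n_N₂O/√M_N₂O + n_SF₆/√M_SF₆)
= (4.32/√44.01) / (4.32/√44.01 + 1.21/√146.06) = 0.6512/(0.6512 + 0.1001) = 0.867.

0.867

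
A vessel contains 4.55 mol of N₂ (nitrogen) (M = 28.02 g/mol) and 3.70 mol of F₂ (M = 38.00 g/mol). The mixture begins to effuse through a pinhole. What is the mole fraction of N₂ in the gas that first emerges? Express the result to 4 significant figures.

0.5888

Rate_i ∝ x_i/√M_i (Graham's law weighted by mole fraction), so the effusate composition follows n_i/√M_i.
So x_N₂ in the escaping gas = (n_N₂/√M_N₂) / Σ(n_i/√M_i)
= (4.55/√28.02) / (4.55/√28.02 + 3.70/√38.00) = 0.8596/(0.8596 + 0.6002) = 0.5888.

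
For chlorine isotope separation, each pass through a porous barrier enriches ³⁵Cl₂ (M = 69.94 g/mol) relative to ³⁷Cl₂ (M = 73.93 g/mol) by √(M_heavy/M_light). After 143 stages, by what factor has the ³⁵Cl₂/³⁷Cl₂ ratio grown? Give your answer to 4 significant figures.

52.82

Each stage multiplies the ratio by α = √(73.93/69.94), so after 143 stages the overall factor is α^143 = (73.93/69.94)^(143/2).
= 1.05705^(143/2) = 52.82.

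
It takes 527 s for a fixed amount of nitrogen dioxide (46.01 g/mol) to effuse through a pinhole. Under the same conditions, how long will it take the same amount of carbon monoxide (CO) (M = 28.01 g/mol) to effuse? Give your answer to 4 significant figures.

411.2 s

Using Graham's law: t_CO/t_NO₂ = √(M_CO/M_NO₂) = √(28.01/46.01) = √0.6088 = 0.7802.
So the time for CO is 527 × 0.7802 = 411.2 s.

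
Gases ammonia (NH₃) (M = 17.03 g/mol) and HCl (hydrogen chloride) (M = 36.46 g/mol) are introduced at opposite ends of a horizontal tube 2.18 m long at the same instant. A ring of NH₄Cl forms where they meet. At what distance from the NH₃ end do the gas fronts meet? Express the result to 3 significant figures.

Distances travelled in equal time are proportional to diffusion rates, so d_NH₃/d_HCl = √(M_HCl/M_NH₃) = √(36.46/17.03) = 1.463.
With d_NH₃ + d_HCl = 2.18 m, d_HCl = 2.18/(1 + 1.463) = 0.8850 m.
d_NH₃ = 2.18 − 0.8850 = 1.29 m.

1.29 m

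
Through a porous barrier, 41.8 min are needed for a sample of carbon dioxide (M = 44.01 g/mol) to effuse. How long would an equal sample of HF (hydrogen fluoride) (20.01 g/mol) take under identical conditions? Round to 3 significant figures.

28.2 min

Using Graham's law: t_HF/t_CO₂ = √(M_HF/M_CO₂) = √(20.01/44.01) = √0.4547 = 0.6743.
So the time for HF is 41.8 × 0.6743 = 28.2 min.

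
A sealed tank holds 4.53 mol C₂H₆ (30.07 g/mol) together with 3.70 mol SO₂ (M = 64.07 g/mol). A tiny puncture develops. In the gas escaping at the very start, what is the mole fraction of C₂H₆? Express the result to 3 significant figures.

0.641

Rate_i ∝ x_i/√M_i (Graham's law weighted by mole fraction), so the effusate composition follows n_i/√M_i.
So x_C₂H₆ in the escaping gas = (n_C₂H₆/√M_C₂H₆) / Σ(n_i/√M_i)
= (4.53/√30.07) / (4.53/√30.07 + 3.70/√64.07) = 0.8261/(0.8261 + 0.4622) = 0.641.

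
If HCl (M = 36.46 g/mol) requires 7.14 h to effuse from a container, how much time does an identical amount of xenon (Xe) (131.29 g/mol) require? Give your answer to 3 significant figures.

By Graham's law, t_Xe/t_HCl = √(M_Xe/M_HCl) = √(131.29/36.46) = √3.601 = 1.898.
So the time for Xe is 7.14 × 1.898 = 13.5 h.

13.5 h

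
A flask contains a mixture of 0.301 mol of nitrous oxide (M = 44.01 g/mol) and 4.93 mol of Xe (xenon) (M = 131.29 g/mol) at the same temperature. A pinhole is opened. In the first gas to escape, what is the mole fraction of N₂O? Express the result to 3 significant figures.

Effusion rate of each component ∝ n_i/√M_i (partial pressure × 1/√M).
x_N₂O(eff) = (n_N₂O/√M_N₂O) / (n_N₂O/√M_N₂O + n_Xe/√M_Xe)
= (0.301/√44.01) / (0.301/√44.01 + 4.93/√131.29) = 0.04537/(0.04537 + 0.4303) = 0.0954.

0.0954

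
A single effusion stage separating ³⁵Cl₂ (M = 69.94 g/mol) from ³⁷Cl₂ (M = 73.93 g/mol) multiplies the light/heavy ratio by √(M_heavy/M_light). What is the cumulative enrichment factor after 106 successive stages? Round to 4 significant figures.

18.93

Each stage multiplies the ratio by α = √(73.93/69.94), so after 106 stages the overall factor is α^106 = (73.93/69.94)^(106/2).
= 1.05705^53 = 18.93.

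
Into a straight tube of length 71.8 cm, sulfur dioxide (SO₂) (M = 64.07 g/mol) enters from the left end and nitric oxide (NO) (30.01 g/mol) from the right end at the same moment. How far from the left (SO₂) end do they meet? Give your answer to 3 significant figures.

29.2 cm

Distances travelled in equal time are proportional to diffusion rates, so d_SO₂/d_NO = √(M_NO/M_SO₂) = √(30.01/64.07) = 0.6844.
With d_SO₂ + d_NO = 71.8 cm, d_NO = 71.8/(1 + 0.6844) = 42.63 cm.
d_SO₂ = 71.8 − 42.63 = 29.2 cm.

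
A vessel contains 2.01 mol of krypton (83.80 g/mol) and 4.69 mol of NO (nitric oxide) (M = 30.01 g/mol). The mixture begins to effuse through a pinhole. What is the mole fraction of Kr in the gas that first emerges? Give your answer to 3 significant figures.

0.204

Each component's effusion rate ∝ (its partial pressure)·(1/√M) ∝ n_i/√M_i.
So x_Kr in the escaping gas = (n_Kr/√M_Kr) / Σ(n_i/√M_i)
= (2.01/√83.80) / (2.01/√83.80 + 4.69/√30.01) = 0.2196/(0.2196 + 0.8561) = 0.204.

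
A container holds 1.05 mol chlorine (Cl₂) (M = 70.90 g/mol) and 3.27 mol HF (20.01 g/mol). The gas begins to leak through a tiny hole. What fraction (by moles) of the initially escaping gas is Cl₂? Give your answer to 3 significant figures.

Rate_i ∝ x_i/√M_i (Graham's law weighted by mole fraction), so the effusate composition follows n_i/√M_i.
So x_Cl₂ in the escaping gas = (n_Cl₂/√M_Cl₂) / Σ(n_i/√M_i)
= (1.05/√70.90) / (1.05/√70.90 + 3.27/√20.01) = 0.1247/(0.1247 + 0.7310) = 0.146.

0.146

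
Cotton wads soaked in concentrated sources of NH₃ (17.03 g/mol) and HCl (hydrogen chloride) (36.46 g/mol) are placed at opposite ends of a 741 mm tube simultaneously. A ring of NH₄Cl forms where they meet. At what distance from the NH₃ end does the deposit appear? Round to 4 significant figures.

440.2 mm

Distances travelled in equal time are proportional to diffusion rates, so d_NH₃/d_HCl = √(M_HCl/M_NH₃) = √(36.46/17.03) = 1.463.
With d_NH₃ + d_HCl = 741 mm, d_HCl = 741/(1 + 1.463) = 300.8 mm.
d_NH₃ = 741 − 300.8 = 440.2 mm.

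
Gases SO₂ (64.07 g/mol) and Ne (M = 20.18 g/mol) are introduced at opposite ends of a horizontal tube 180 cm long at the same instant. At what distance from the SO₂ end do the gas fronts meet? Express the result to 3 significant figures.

64.7 cm

In equal time, each gas travels a distance ∝ its rate ∝ 1/√M, so d_SO₂/d_Ne = √(M_Ne/M_SO₂) = √(20.18/64.07) = 0.5612.
With d_SO₂ + d_Ne = 180 cm, d_Ne = 180/(1 + 0.5612) = 115.3 cm.
d_SO₂ = 180 − 115.3 = 64.7 cm.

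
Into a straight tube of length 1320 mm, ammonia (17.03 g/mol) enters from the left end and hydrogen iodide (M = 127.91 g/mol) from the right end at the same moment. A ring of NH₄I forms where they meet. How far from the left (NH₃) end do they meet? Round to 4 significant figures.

In equal time, each gas travels a distance ∝ its rate ∝ 1/√M, so d_NH₃/d_HI = √(M_HI/M_NH₃) = √(127.91/17.03) = 2.741.
With d_NH₃ + d_HI = 1320 mm, d_HI = 1320/(1 + 2.741) = 352.9 mm.
d_NH₃ = 1320 − 352.9 = 967.1 mm.

967.1 mm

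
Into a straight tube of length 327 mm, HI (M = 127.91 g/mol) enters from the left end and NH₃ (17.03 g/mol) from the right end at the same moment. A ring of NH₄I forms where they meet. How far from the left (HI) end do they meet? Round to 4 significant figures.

87.42 mm

Graham's law gives d_HI/d_NH₃ = rate_HI/rate_NH₃ = √(M_NH₃/M_HI) = √(17.03/127.91) = 0.3649.
With d_HI + d_NH₃ = 327 mm, d_NH₃ = 327/(1 + 0.3649) = 239.6 mm.
d_HI = 327 − 239.6 = 87.42 mm.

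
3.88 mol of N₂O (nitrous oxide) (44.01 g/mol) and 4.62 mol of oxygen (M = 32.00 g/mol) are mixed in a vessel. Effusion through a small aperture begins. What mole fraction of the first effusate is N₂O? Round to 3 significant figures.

0.417

Rate_i ∝ x_i/√M_i (Graham's law weighted by mole fraction), so the effusate composition follows n_i/√M_i.
So x_N₂O in the escaping gas = (n_N₂O/√M_N₂O) / Σ(n_i/√M_i)
= (3.88/√44.01) / (3.88/√44.01 + 4.62/√32.00) = 0.5849/(0.5849 + 0.8167) = 0.417.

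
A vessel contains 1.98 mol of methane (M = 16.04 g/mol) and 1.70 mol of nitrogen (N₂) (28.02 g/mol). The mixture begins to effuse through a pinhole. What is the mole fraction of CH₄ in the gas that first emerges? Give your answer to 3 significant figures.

0.606

Each component's effusion rate ∝ (its partial pressure)·(1/√M) ∝ n_i/√M_i.
Mole fraction of CH₄ in the effusate = (n_CH₄/√M_CH₄) / (n_CH₄/√M_CH₄ + n_N₂/√M_N₂)
= (1.98/√16.04) / (1.98/√16.04 + 1.70/√28.02) = 0.4944/(0.4944 + 0.3212) = 0.606.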